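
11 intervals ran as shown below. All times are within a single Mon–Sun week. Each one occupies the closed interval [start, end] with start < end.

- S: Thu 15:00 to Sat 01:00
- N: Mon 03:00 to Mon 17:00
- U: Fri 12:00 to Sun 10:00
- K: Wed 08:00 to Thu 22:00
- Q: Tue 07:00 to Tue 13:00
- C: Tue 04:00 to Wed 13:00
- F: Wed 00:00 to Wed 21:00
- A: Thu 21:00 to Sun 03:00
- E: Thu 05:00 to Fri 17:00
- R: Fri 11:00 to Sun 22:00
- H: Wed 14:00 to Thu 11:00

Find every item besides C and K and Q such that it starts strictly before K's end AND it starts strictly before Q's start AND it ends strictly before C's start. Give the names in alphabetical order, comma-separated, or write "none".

Conditions: its start is strictly before K's end (X.start < Thu 22:00) AND its start is strictly before Q's start (X.start < Tue 07:00) AND its end is strictly before C's start (X.end < Tue 04:00).
A: start Thu 21:00 < Thu 22:00? ✓; start Thu 21:00 < Tue 07:00? ✗; end Sun 03:00 < Tue 04:00? ✗ → no.
E: start Thu 05:00 < Thu 22:00? ✓; start Thu 05:00 < Tue 07:00? ✗; end Fri 17:00 < Tue 04:00? ✗ → no.
F: start Wed 00:00 < Thu 22:00? ✓; start Wed 00:00 < Tue 07:00? ✗; end Wed 21:00 < Tue 04:00? ✗ → no.
H: start Wed 14:00 < Thu 22:00? ✓; start Wed 14:00 < Tue 07:00? ✗; end Thu 11:00 < Tue 04:00? ✗ → no.
N: start Mon 03:00 < Thu 22:00? ✓; start Mon 03:00 < Tue 07:00? ✓; end Mon 17:00 < Tue 04:00? ✓ → yes.
R: start Fri 11:00 < Thu 22:00? ✗; start Fri 11:00 < Tue 07:00? ✗; end Sun 22:00 < Tue 04:00? ✗ → no.
S: start Thu 15:00 < Thu 22:00? ✓; start Thu 15:00 < Tue 07:00? ✗; end Sat 01:00 < Tue 04:00? ✗ → no.
U: start Fri 12:00 < Thu 22:00? ✗; start Fri 12:00 < Tue 07:00? ✗; end Sun 10:00 < Tue 04:00? ✗ → no.
Result: N.

N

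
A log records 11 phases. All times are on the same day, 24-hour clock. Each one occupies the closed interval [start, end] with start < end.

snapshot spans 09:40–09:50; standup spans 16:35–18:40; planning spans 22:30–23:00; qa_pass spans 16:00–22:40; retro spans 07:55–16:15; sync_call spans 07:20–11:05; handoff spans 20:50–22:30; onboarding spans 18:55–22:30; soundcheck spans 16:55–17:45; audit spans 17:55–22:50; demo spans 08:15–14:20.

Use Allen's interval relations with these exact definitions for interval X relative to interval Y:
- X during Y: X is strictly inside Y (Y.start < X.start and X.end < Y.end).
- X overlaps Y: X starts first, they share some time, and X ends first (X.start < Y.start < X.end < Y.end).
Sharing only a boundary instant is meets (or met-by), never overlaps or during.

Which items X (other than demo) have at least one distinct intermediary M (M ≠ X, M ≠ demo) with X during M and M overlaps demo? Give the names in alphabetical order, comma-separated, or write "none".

snapshot

Target demo = [08:15, 14:20].
Intermediaries M with M overlaps demo: sync_call.
Via sync_call — items with X during sync_call: snapshot.
Union: snapshot.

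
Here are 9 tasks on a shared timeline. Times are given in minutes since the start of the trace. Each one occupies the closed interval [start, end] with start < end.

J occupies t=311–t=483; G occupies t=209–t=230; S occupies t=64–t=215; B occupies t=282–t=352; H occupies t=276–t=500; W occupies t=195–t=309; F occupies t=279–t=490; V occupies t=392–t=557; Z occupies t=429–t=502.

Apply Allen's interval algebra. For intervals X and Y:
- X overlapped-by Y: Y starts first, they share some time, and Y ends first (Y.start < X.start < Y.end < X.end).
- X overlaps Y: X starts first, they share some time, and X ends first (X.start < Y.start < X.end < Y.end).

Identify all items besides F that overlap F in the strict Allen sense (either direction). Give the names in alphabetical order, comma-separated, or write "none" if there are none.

V, W, Z

Target F = [t=279, t=490].
B [t=282, t=352] → during → no.
G [t=209, t=230] → before → no.
H [t=276, t=500] → contains → no.
J [t=311, t=483] → during → no.
S [t=64, t=215] → before → no.
V [t=392, t=557] → overlapped-by → yes.
W [t=195, t=309] → overlaps → yes.
Z [t=429, t=502] → overlapped-by → yes.
Result: V, W, Z.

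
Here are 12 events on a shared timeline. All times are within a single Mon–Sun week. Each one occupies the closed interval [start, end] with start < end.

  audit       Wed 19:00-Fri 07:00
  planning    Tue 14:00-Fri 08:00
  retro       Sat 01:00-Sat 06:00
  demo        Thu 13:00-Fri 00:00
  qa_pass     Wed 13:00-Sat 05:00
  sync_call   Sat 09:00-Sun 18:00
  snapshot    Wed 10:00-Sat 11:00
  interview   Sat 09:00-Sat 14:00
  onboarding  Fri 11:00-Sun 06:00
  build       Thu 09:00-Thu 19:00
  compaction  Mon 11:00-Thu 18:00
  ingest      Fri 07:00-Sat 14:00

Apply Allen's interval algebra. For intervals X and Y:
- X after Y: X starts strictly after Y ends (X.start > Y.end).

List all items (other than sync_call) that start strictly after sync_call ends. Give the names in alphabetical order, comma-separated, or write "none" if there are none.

Target sync_call = [Sat 09:00, Sun 18:00].
audit [Wed 19:00, Fri 07:00] → before → no.
build [Thu 09:00, Thu 19:00] → before → no.
compaction [Mon 11:00, Thu 18:00] → before → no.
demo [Thu 13:00, Fri 00:00] → before → no.
ingest [Fri 07:00, Sat 14:00] → overlaps → no.
interview [Sat 09:00, Sat 14:00] → starts → no.
onboarding [Fri 11:00, Sun 06:00] → overlaps → no.
planning [Tue 14:00, Fri 08:00] → before → no.
qa_pass [Wed 13:00, Sat 05:00] → before → no.
retro [Sat 01:00, Sat 06:00] → before → no.
snapshot [Wed 10:00, Sat 11:00] → overlaps → no.
Result: none.

none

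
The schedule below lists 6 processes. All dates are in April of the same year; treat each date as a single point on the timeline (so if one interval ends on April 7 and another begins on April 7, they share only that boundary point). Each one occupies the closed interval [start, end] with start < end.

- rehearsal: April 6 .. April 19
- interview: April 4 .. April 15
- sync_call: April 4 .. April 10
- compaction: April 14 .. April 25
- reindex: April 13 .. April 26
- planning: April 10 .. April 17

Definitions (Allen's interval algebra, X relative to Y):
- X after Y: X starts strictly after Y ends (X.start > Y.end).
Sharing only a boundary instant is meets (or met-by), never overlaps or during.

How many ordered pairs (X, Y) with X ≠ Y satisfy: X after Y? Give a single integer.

2

Checking all 30 ordered pairs for relation 'after'; matching pairs in alphabetical order:
(compaction, sync_call): compaction after sync_call ✓
(reindex, sync_call): reindex after sync_call ✓
Count: 2.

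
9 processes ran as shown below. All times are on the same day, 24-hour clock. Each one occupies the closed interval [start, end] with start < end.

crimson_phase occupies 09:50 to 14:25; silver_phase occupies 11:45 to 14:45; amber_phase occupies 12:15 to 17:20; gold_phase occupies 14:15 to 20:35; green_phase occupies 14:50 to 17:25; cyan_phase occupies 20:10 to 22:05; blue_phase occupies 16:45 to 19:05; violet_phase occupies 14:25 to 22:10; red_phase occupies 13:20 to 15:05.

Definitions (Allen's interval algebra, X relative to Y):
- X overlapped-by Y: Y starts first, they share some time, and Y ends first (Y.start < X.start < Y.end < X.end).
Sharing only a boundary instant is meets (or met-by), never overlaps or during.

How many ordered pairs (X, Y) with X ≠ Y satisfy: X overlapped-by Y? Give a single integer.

Checking all 72 ordered pairs for relation 'overlapped-by'; matching pairs in alphabetical order:
(amber_phase, crimson_phase): amber_phase overlapped-by crimson_phase ✓
(amber_phase, silver_phase): amber_phase overlapped-by silver_phase ✓
(blue_phase, amber_phase): blue_phase overlapped-by amber_phase ✓
(blue_phase, green_phase): blue_phase overlapped-by green_phase ✓
(cyan_phase, gold_phase): cyan_phase overlapped-by gold_phase ✓
(gold_phase, amber_phase): gold_phase overlapped-by amber_phase ✓
(gold_phase, crimson_phase): gold_phase overlapped-by crimson_phase ✓
(gold_phase, red_phase): gold_phase overlapped-by red_phase ✓
(gold_phase, silver_phase): gold_phase overlapped-by silver_phase ✓
(green_phase, amber_phase): green_phase overlapped-by amber_phase ✓
(green_phase, red_phase): green_phase overlapped-by red_phase ✓
(red_phase, crimson_phase): red_phase overlapped-by crimson_phase ✓
(red_phase, silver_phase): red_phase overlapped-by silver_phase ✓
(silver_phase, crimson_phase): silver_phase overlapped-by crimson_phase ✓
(violet_phase, amber_phase): violet_phase overlapped-by amber_phase ✓
(violet_phase, gold_phase): violet_phase overlapped-by gold_phase ✓
(violet_phase, red_phase): violet_phase overlapped-by red_phase ✓
(violet_phase, silver_phase): violet_phase overlapped-by silver_phase ✓
Count: 18.

18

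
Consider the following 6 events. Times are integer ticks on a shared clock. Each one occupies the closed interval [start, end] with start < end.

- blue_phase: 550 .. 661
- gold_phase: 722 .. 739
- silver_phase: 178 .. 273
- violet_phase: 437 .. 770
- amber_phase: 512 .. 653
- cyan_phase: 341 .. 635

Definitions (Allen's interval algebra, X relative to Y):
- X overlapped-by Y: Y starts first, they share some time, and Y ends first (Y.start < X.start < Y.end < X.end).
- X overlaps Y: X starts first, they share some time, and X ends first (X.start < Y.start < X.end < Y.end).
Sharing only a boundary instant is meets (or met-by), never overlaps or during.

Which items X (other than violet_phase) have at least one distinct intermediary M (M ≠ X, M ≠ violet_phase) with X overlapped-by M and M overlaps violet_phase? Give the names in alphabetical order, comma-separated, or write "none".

Target violet_phase = [437, 770].
Intermediaries M with M overlaps violet_phase: cyan_phase.
Via cyan_phase — items with X overlapped-by cyan_phase: amber_phase, blue_phase.
Union: amber_phase, blue_phase.

amber_phase, blue_phase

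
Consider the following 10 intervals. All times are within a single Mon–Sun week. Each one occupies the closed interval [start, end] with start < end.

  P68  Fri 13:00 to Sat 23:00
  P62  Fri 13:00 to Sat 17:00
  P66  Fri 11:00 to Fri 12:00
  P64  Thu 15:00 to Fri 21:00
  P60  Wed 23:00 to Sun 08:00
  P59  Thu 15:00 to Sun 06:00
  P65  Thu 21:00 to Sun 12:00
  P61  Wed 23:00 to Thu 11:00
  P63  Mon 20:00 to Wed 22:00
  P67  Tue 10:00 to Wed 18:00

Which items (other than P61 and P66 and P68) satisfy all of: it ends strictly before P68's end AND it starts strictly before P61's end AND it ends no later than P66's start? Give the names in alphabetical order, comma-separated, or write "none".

Conditions: its end is strictly before P68's end (X.end < Sat 23:00) AND its start is strictly before P61's end (X.start < Thu 11:00) AND its end is no later than P66's start (X.end <= Fri 11:00).
P59: end Sun 06:00 < Sat 23:00? ✗; start Thu 15:00 < Thu 11:00? ✗; end Sun 06:00 <= Fri 11:00? ✗ → no.
P60: end Sun 08:00 < Sat 23:00? ✗; start Wed 23:00 < Thu 11:00? ✓; end Sun 08:00 <= Fri 11:00? ✗ → no.
P62: end Sat 17:00 < Sat 23:00? ✓; start Fri 13:00 < Thu 11:00? ✗; end Sat 17:00 <= Fri 11:00? ✗ → no.
P63: end Wed 22:00 < Sat 23:00? ✓; start Mon 20:00 < Thu 11:00? ✓; end Wed 22:00 <= Fri 11:00? ✓ → yes.
P64: end Fri 21:00 < Sat 23:00? ✓; start Thu 15:00 < Thu 11:00? ✗; end Fri 21:00 <= Fri 11:00? ✗ → no.
P65: end Sun 12:00 < Sat 23:00? ✗; start Thu 21:00 < Thu 11:00? ✗; end Sun 12:00 <= Fri 11:00? ✗ → no.
P67: end Wed 18:00 < Sat 23:00? ✓; start Tue 10:00 < Thu 11:00? ✓; end Wed 18:00 <= Fri 11:00? ✓ → yes.
Result: P63, P67.

P63, P67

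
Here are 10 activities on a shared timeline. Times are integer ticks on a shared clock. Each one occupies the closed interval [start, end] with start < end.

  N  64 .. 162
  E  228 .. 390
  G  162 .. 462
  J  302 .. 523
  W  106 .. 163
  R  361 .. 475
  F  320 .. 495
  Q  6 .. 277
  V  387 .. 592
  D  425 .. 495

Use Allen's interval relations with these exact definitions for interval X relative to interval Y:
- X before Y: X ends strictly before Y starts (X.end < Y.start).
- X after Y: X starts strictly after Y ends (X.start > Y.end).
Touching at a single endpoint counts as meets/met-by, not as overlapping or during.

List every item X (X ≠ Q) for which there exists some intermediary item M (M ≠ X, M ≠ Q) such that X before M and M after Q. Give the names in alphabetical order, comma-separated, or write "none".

Target Q = [6, 277].
Intermediaries M with M after Q: D, F, J, R, V.
Via D — items with X before D: E, N, W.
Via F — items with X before F: N, W.
Via J — items with X before J: N, W.
Via R — items with X before R: N, W.
Via V — items with X before V: N, W.
Union: E, N, W.

E, N, W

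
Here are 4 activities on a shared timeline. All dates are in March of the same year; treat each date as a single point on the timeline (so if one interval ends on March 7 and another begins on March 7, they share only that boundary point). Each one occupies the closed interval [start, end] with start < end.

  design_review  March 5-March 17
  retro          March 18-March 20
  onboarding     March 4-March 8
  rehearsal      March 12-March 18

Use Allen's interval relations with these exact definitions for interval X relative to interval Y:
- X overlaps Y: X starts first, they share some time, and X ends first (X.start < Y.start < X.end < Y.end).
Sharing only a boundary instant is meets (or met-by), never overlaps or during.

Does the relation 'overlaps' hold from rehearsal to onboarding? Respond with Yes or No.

rehearsal = [March 12, March 18], onboarding = [March 4, March 8].
Actual relation of rehearsal to onboarding: after.
Asked whether 'overlaps' holds → No.

No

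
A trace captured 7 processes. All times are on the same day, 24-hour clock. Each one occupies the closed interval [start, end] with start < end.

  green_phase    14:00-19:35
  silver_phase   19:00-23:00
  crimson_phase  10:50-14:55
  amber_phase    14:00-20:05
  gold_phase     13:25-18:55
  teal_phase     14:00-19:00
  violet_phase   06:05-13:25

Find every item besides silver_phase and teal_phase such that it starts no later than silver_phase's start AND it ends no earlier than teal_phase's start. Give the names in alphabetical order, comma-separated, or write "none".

Conditions: its start is no later than silver_phase's start (X.start <= 19:00) AND its end is no earlier than teal_phase's start (X.end >= 14:00).
amber_phase: start 14:00 <= 19:00? ✓; end 20:05 >= 14:00? ✓ → yes.
crimson_phase: start 10:50 <= 19:00? ✓; end 14:55 >= 14:00? ✓ → yes.
gold_phase: start 13:25 <= 19:00? ✓; end 18:55 >= 14:00? ✓ → yes.
green_phase: start 14:00 <= 19:00? ✓; end 19:35 >= 14:00? ✓ → yes.
violet_phase: start 06:05 <= 19:00? ✓; end 13:25 >= 14:00? ✗ → no.
Result: amber_phase, crimson_phase, gold_phase, green_phase.

amber_phase, crimson_phase, gold_phase, green_phase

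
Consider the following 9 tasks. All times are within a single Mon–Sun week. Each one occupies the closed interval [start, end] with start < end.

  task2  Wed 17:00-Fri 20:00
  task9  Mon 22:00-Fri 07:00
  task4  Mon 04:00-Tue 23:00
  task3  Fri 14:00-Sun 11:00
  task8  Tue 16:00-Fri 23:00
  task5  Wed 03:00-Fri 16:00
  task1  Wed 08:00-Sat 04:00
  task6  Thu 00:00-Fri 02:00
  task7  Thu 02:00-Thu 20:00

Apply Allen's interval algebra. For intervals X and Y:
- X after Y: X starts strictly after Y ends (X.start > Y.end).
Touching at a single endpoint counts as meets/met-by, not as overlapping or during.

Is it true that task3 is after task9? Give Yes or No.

task3 = [Fri 14:00, Sun 11:00], task9 = [Mon 22:00, Fri 07:00].
Actual relation of task3 to task9: after.
Asked whether 'after' holds → Yes.

Yes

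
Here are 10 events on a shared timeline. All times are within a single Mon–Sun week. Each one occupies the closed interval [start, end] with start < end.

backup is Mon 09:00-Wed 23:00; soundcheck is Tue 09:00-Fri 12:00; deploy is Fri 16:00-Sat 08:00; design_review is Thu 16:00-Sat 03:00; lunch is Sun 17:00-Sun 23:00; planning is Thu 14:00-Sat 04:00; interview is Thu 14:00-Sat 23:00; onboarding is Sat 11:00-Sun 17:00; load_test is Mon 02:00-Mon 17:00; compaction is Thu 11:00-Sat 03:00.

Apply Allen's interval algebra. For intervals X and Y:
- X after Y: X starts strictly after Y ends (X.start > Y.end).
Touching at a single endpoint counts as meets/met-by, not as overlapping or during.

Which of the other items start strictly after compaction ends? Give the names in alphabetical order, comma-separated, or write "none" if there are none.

lunch, onboarding

Target compaction = [Thu 11:00, Sat 03:00].
backup [Mon 09:00, Wed 23:00] → before → no.
deploy [Fri 16:00, Sat 08:00] → overlapped-by → no.
design_review [Thu 16:00, Sat 03:00] → finishes → no.
interview [Thu 14:00, Sat 23:00] → overlapped-by → no.
load_test [Mon 02:00, Mon 17:00] → before → no.
lunch [Sun 17:00, Sun 23:00] → after → yes.
onboarding [Sat 11:00, Sun 17:00] → after → yes.
planning [Thu 14:00, Sat 04:00] → overlapped-by → no.
soundcheck [Tue 09:00, Fri 12:00] → overlaps → no.
Result: lunch, onboarding.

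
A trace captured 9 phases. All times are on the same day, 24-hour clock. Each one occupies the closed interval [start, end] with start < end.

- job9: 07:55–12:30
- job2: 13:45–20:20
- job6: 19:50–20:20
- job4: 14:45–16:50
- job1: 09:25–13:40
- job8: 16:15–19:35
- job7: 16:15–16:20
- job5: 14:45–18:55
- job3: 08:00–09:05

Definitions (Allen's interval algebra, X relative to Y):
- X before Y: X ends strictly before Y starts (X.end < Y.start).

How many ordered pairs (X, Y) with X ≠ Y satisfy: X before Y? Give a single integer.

Checking all 72 ordered pairs for relation 'before'; matching pairs in alphabetical order:
(job1, job2): job1 before job2 ✓
(job1, job4): job1 before job4 ✓
(job1, job5): job1 before job5 ✓
(job1, job6): job1 before job6 ✓
(job1, job7): job1 before job7 ✓
(job1, job8): job1 before job8 ✓
(job3, job1): job3 before job1 ✓
(job3, job2): job3 before job2 ✓
(job3, job4): job3 before job4 ✓
(job3, job5): job3 before job5 ✓
(job3, job6): job3 before job6 ✓
(job3, job7): job3 before job7 ✓
(job3, job8): job3 before job8 ✓
(job4, job6): job4 before job6 ✓
(job5, job6): job5 before job6 ✓
(job7, job6): job7 before job6 ✓
(job8, job6): job8 before job6 ✓
(job9, job2): job9 before job2 ✓
(job9, job4): job9 before job4 ✓
(job9, job5): job9 before job5 ✓
(job9, job6): job9 before job6 ✓
(job9, job7): job9 before job7 ✓
(job9, job8): job9 before job8 ✓
Count: 23.

23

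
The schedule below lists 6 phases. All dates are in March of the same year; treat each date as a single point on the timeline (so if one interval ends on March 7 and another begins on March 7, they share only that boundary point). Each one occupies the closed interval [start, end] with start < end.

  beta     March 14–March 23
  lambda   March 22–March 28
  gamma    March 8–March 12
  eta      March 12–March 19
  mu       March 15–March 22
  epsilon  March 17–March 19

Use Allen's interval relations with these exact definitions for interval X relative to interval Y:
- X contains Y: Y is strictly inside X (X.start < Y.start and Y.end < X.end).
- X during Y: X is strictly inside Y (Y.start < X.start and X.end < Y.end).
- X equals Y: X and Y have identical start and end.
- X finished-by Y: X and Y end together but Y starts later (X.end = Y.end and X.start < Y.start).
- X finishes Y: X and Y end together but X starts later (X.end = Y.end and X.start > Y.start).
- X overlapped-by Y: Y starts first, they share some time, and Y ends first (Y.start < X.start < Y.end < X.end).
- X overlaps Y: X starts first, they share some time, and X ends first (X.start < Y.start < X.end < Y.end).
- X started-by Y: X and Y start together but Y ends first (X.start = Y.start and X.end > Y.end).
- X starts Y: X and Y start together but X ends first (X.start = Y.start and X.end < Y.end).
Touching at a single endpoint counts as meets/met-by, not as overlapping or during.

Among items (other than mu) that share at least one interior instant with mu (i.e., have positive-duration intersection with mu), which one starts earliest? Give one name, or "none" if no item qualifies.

Target mu = [March 15, March 22].
beta [March 14, March 23] → contains → candidate.
epsilon [March 17, March 19] → during → candidate.
eta [March 12, March 19] → overlaps → candidate.
gamma [March 8, March 12] → before → excluded.
lambda [March 22, March 28] → met-by → excluded.
Among candidates, earliest start is March 12 → eta.

eta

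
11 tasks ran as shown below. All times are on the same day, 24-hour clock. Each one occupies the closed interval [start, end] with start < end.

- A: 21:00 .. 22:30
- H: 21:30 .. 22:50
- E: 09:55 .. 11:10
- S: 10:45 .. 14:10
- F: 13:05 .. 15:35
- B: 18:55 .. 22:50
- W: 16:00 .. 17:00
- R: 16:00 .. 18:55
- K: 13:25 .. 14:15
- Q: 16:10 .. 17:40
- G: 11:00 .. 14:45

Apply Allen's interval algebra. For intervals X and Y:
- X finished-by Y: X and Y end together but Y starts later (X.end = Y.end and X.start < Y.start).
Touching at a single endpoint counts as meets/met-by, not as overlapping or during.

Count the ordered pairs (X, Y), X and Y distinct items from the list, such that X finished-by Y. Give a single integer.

1

Checking all 110 ordered pairs for relation 'finished-by'; matching pairs in alphabetical order:
(B, H): B finished-by H ✓
Count: 1.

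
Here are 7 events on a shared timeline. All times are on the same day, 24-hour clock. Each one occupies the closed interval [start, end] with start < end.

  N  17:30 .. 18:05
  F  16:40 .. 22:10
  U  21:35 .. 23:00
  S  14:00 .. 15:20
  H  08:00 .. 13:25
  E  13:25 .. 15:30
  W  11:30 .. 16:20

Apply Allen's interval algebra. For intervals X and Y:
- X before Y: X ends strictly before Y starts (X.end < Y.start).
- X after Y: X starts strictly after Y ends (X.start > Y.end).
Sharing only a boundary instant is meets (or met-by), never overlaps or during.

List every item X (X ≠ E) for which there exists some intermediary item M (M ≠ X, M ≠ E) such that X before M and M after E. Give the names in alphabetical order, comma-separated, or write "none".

Target E = [13:25, 15:30].
Intermediaries M with M after E: F, N, U.
Via F — items with X before F: H, S, W.
Via N — items with X before N: H, S, W.
Via U — items with X before U: H, N, S, W.
Union: H, N, S, W.

H, N, S, W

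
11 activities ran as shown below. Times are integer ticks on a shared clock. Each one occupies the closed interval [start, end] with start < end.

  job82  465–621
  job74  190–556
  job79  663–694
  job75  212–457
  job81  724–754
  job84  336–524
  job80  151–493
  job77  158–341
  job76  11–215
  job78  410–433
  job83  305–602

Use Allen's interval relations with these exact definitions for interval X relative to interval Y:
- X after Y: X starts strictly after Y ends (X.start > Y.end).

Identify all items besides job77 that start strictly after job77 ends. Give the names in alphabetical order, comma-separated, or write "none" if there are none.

job78, job79, job81, job82

Target job77 = [158, 341].
job74 [190, 556] → overlapped-by → no.
job75 [212, 457] → overlapped-by → no.
job76 [11, 215] → overlaps → no.
job78 [410, 433] → after → yes.
job79 [663, 694] → after → yes.
job80 [151, 493] → contains → no.
job81 [724, 754] → after → yes.
job82 [465, 621] → after → yes.
job83 [305, 602] → overlapped-by → no.
job84 [336, 524] → overlapped-by → no.
Result: job78, job79, job81, job82.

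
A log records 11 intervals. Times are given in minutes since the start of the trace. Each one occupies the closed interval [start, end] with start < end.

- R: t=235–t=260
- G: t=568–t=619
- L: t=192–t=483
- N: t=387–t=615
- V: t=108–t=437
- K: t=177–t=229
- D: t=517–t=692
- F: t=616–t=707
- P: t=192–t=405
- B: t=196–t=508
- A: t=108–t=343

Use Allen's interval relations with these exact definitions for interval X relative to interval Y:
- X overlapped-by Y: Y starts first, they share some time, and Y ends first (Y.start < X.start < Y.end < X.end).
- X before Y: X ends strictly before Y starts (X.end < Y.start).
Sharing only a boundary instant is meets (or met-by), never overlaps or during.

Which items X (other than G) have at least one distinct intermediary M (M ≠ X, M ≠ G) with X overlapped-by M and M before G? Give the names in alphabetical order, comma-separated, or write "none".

Target G = [t=568, t=619].
Intermediaries M with M before G: A, B, K, L, P, R, V.
Via A — items with X overlapped-by A: B, L, P.
Via B — items with X overlapped-by B: N.
Via K — items with X overlapped-by K: B, L, P.
Via L — items with X overlapped-by L: B, N.
Via P — items with X overlapped-by P: B, N.
Via R — items with X overlapped-by R: none.
Via V — items with X overlapped-by V: B, L, N.
Union: B, L, N, P.

B, L, N, P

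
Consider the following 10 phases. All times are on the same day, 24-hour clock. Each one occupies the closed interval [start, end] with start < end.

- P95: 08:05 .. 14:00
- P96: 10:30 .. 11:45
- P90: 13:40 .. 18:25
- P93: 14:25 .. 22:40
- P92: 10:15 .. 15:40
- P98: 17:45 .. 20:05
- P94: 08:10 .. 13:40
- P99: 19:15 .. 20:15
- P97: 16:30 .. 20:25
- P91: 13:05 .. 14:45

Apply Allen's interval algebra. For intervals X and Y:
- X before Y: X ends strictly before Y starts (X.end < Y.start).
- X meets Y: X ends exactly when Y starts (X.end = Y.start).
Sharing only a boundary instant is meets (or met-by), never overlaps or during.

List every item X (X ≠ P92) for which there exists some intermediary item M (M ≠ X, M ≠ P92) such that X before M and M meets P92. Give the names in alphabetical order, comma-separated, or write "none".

Target P92 = [10:15, 15:40].
Intermediaries M with M meets P92: none.
Union: none.

none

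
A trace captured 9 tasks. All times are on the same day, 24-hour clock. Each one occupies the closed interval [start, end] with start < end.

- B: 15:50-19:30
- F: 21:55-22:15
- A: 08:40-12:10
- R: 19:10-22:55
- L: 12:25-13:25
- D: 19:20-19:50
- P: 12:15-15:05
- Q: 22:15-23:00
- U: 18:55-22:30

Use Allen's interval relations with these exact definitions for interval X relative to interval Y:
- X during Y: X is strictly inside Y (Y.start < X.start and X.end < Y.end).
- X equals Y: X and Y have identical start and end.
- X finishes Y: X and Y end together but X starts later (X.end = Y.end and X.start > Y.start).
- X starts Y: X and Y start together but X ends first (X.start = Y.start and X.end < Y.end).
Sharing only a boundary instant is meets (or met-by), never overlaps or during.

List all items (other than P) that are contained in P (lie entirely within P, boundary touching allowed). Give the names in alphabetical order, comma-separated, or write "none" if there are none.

L

Target P = [12:15, 15:05].
A [08:40, 12:10] → before → no.
B [15:50, 19:30] → after → no.
D [19:20, 19:50] → after → no.
F [21:55, 22:15] → after → no.
L [12:25, 13:25] → during → yes.
Q [22:15, 23:00] → after → no.
R [19:10, 22:55] → after → no.
U [18:55, 22:30] → after → no.
Result: L.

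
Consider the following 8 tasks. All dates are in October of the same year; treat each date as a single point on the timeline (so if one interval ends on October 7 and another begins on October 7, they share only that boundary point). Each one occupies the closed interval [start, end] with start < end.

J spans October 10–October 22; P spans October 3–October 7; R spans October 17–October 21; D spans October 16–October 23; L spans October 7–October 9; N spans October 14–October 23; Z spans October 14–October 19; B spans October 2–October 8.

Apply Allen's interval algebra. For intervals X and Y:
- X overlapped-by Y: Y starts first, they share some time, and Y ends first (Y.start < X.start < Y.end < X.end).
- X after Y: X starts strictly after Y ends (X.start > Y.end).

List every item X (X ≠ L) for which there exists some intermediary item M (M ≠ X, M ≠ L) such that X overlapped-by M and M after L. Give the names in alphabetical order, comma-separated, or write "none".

Target L = [October 7, October 9].
Intermediaries M with M after L: D, J, N, R, Z.
Via D — items with X overlapped-by D: none.
Via J — items with X overlapped-by J: D, N.
Via N — items with X overlapped-by N: none.
Via R — items with X overlapped-by R: none.
Via Z — items with X overlapped-by Z: D, R.
Union: D, N, R.

D, N, R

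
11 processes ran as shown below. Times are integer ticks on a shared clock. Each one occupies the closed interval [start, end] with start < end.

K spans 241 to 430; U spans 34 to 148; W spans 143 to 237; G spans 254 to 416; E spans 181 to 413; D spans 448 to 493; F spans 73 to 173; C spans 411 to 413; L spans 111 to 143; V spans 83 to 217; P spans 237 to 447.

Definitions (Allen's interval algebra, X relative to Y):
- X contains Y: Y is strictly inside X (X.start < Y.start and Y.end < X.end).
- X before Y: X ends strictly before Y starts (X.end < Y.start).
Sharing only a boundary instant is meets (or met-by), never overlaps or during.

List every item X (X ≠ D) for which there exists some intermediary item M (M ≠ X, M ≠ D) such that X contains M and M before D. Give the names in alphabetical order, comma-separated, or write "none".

F, G, K, P, U, V

Target D = [448, 493].
Intermediaries M with M before D: C, E, F, G, K, L, P, U, V, W.
Via C — items with X contains C: G, K, P.
Via E — items with X contains E: none.
Via F — items with X contains F: none.
Via G — items with X contains G: K, P.
Via K — items with X contains K: P.
Via L — items with X contains L: F, U, V.
Via P — items with X contains P: none.
Via U — items with X contains U: none.
Via V — items with X contains V: none.
Via W — items with X contains W: none.
Union: F, G, K, P, U, V.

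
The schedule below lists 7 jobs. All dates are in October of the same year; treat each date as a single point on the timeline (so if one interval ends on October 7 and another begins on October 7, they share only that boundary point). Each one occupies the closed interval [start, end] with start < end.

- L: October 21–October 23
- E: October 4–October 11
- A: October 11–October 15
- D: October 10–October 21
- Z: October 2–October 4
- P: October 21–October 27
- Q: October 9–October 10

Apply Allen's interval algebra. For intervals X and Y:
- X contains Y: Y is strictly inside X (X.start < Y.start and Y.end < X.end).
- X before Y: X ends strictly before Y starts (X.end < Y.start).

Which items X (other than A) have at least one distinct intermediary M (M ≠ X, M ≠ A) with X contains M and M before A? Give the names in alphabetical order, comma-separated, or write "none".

E

Target A = [October 11, October 15].
Intermediaries M with M before A: Q, Z.
Via Q — items with X contains Q: E.
Via Z — items with X contains Z: none.
Union: E.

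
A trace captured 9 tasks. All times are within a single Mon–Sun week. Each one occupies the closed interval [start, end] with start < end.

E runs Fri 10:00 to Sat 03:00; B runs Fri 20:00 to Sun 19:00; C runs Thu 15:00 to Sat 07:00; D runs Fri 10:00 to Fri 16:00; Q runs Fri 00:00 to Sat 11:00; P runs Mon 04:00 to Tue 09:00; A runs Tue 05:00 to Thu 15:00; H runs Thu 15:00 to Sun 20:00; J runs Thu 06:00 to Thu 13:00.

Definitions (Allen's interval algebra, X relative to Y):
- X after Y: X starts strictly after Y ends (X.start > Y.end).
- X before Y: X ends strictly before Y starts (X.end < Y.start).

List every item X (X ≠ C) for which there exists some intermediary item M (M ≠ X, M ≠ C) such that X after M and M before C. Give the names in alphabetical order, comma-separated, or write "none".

Target C = [Thu 15:00, Sat 07:00].
Intermediaries M with M before C: J, P.
Via J — items with X after J: B, D, E, H, Q.
Via P — items with X after P: B, D, E, H, J, Q.
Union: B, D, E, H, J, Q.

B, D, E, H, J, Q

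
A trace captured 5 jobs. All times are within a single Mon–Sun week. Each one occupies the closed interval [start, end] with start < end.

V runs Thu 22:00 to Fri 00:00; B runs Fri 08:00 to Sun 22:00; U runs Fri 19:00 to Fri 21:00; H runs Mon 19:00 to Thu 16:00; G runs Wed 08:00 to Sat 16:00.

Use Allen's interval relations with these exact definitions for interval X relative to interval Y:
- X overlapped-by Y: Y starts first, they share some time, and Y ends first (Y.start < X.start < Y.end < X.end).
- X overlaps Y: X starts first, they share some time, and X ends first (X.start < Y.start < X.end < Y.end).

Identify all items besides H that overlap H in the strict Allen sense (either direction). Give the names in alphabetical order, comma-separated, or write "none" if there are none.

G

Target H = [Mon 19:00, Thu 16:00].
B [Fri 08:00, Sun 22:00] → after → no.
G [Wed 08:00, Sat 16:00] → overlapped-by → yes.
U [Fri 19:00, Fri 21:00] → after → no.
V [Thu 22:00, Fri 00:00] → after → no.
Result: G.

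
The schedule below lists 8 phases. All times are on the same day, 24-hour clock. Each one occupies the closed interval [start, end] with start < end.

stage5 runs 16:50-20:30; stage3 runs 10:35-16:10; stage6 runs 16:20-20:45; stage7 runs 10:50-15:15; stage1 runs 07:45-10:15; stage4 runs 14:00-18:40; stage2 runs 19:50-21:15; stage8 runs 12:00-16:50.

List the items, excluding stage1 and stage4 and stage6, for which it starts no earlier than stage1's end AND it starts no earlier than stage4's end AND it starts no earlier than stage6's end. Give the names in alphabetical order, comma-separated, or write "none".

Conditions: its start is no earlier than stage1's end (X.start >= 10:15) AND its start is no earlier than stage4's end (X.start >= 18:40) AND its start is no earlier than stage6's end (X.start >= 20:45).
stage2: start 19:50 >= 10:15? ✓; start 19:50 >= 18:40? ✓; start 19:50 >= 20:45? ✗ → no.
stage3: start 10:35 >= 10:15? ✓; start 10:35 >= 18:40? ✗; start 10:35 >= 20:45? ✗ → no.
stage5: start 16:50 >= 10:15? ✓; start 16:50 >= 18:40? ✗; start 16:50 >= 20:45? ✗ → no.
stage7: start 10:50 >= 10:15? ✓; start 10:50 >= 18:40? ✗; start 10:50 >= 20:45? ✗ → no.
stage8: start 12:00 >= 10:15? ✓; start 12:00 >= 18:40? ✗; start 12:00 >= 20:45? ✗ → no.
Result: none.

none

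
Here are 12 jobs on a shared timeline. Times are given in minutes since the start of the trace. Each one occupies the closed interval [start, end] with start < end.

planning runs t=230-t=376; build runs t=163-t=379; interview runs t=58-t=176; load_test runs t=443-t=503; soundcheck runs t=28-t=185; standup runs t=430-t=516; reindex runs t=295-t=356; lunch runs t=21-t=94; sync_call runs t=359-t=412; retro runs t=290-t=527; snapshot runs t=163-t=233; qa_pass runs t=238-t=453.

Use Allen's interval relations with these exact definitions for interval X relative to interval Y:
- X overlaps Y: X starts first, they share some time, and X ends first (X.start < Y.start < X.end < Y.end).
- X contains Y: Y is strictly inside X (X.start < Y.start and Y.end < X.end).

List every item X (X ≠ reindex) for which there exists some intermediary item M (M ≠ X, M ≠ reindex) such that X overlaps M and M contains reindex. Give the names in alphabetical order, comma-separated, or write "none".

Target reindex = [t=295, t=356].
Intermediaries M with M contains reindex: build, planning, qa_pass, retro.
Via build — items with X overlaps build: interview, soundcheck.
Via planning — items with X overlaps planning: snapshot.
Via qa_pass — items with X overlaps qa_pass: build, planning.
Via retro — items with X overlaps retro: build, planning, qa_pass.
Union: build, interview, planning, qa_pass, snapshot, soundcheck.

build, interview, planning, qa_pass, snapshot, soundcheck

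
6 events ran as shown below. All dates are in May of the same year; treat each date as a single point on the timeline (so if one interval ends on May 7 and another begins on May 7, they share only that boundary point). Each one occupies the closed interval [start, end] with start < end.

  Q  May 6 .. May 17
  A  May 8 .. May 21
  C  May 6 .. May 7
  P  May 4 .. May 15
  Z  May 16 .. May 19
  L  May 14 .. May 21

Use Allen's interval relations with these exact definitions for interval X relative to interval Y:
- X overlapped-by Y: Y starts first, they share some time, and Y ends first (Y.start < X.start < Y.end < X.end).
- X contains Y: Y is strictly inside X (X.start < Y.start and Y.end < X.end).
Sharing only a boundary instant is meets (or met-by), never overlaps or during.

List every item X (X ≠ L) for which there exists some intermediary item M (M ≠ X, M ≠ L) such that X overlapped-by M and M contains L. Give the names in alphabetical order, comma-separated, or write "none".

Target L = [May 14, May 21].
Intermediaries M with M contains L: none.
Union: none.

none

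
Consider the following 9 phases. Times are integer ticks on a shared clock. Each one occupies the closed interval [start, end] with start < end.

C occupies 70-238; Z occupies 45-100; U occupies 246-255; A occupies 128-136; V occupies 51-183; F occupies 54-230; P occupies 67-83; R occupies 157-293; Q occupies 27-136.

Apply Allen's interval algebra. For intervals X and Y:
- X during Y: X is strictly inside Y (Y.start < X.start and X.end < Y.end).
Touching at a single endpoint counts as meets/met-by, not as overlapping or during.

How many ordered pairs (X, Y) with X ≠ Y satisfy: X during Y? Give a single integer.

9

Checking all 72 ordered pairs for relation 'during'; matching pairs in alphabetical order:
(A, C): A during C ✓
(A, F): A during F ✓
(A, V): A during V ✓
(P, F): P during F ✓
(P, Q): P during Q ✓
(P, V): P during V ✓
(P, Z): P during Z ✓
(U, R): U during R ✓
(Z, Q): Z during Q ✓
Count: 9.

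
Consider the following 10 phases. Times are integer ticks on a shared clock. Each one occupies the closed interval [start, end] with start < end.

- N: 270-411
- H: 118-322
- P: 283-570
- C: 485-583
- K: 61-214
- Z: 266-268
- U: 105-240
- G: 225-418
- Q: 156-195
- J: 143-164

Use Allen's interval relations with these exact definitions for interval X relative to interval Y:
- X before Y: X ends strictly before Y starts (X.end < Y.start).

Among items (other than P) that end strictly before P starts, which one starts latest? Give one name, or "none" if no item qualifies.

Z

Target P = [283, 570].
C [485, 583] → overlapped-by → excluded.
G [225, 418] → overlaps → excluded.
H [118, 322] → overlaps → excluded.
J [143, 164] → before → candidate.
K [61, 214] → before → candidate.
N [270, 411] → overlaps → excluded.
Q [156, 195] → before → candidate.
U [105, 240] → before → candidate.
Z [266, 268] → before → candidate.
Among candidates, latest start is 266 → Z.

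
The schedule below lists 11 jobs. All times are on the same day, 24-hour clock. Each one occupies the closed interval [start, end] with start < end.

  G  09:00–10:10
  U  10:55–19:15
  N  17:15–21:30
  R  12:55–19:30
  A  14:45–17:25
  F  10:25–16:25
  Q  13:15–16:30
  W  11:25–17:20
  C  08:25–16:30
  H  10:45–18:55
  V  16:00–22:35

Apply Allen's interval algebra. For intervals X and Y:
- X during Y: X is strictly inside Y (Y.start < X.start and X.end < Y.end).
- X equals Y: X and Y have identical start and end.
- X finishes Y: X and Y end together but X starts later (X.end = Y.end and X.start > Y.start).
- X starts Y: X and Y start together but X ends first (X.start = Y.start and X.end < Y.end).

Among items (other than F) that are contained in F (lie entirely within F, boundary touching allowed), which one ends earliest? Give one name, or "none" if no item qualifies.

none

Target F = [10:25, 16:25].
A [14:45, 17:25] → overlapped-by → excluded.
C [08:25, 16:30] → contains → excluded.
G [09:00, 10:10] → before → excluded.
H [10:45, 18:55] → overlapped-by → excluded.
N [17:15, 21:30] → after → excluded.
Q [13:15, 16:30] → overlapped-by → excluded.
R [12:55, 19:30] → overlapped-by → excluded.
U [10:55, 19:15] → overlapped-by → excluded.
V [16:00, 22:35] → overlapped-by → excluded.
W [11:25, 17:20] → overlapped-by → excluded.
No candidates → none.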